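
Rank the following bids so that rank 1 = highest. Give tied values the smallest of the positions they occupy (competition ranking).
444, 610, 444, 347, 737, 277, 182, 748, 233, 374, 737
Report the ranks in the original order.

Sorted (descending): 748, 737, 737, 610, 444, 444, 374, 347, 277, 233, 182
The 2 values of 737 occupy positions 2–3 → each gets rank 2.
The 2 values of 444 occupy positions 5–6 → each gets rank 5.

5, 4, 5, 8, 2, 9, 11, 1, 10, 7, 2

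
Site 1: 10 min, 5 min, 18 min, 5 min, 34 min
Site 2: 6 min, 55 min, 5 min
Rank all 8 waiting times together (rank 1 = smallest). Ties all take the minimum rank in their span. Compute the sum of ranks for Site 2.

Sorted (ascending): 5, 5, 5, 6, 10, 18, 34, 55
The 3 values of 5 occupy positions 1–3 → each gets rank 1.
Site 2 values → pooled ranks: 6→4, 55→8, 5→1
Rank sum = 4 + 8 + 1 = 13

13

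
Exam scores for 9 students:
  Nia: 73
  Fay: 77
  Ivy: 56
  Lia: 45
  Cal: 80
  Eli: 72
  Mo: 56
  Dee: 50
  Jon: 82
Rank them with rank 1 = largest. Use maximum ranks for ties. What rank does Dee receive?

Sorted (descending): 82, 80, 77, 73, 72, 56, 56, 50, 45
The 2 values of 56 occupy positions 6–7 → each gets rank 7.
Dee has value 50 → rank 8.

8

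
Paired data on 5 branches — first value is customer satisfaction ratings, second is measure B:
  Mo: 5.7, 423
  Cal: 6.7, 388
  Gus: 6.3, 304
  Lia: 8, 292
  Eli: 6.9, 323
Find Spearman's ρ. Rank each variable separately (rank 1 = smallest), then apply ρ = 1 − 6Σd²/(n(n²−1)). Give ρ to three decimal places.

Ranks of variable 1: 1, 3, 2, 5, 4
Ranks of variable 2: 5, 4, 2, 1, 3
d = r₁ − r₂: -4, -1, 0, 4, 1
d²: 16, 1, 0, 16, 1; Σd² = 34
ρ = 1 − 6·34/(5·24) = 1 − 204/120 = -0.700

-0.700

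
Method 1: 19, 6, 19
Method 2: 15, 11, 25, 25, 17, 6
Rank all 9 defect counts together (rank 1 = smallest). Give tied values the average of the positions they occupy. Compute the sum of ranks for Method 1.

14.5

Sorted (ascending): 6, 6, 11, 15, 17, 19, 19, 25, 25
The 2 values of 6 occupy positions 1–2 → average rank (1+2)/2 = 1.5.
The 2 values of 19 occupy positions 6–7 → average rank (6+7)/2 = 6.5.
The 2 values of 25 occupy positions 8–9 → average rank (8+9)/2 = 8.5.
Method 1 values → pooled ranks: 19→6.5, 6→1.5, 19→6.5
Rank sum = 6.5 + 1.5 + 6.5 = 14.5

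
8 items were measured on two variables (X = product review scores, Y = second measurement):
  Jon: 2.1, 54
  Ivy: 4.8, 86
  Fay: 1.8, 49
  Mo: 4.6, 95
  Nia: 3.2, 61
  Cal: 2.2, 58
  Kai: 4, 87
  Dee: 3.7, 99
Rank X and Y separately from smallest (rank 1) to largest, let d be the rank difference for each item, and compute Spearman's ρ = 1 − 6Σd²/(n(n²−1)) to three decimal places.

Ranks of variable 1: 2, 8, 1, 7, 4, 3, 6, 5
Ranks of variable 2: 2, 5, 1, 7, 4, 3, 6, 8
d = r₁ − r₂: 0, 3, 0, 0, 0, 0, 0, -3
d²: 0, 9, 0, 0, 0, 0, 0, 9; Σd² = 18
ρ = 1 − 6·18/(8·63) = 1 − 108/504 = 0.786

0.786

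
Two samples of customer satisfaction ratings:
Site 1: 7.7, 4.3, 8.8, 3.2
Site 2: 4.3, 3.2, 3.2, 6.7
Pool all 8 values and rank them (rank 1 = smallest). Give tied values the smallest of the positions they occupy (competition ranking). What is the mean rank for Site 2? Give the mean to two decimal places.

Sorted (ascending): 3.2, 3.2, 3.2, 4.3, 4.3, 6.7, 7.7, 8.8
The 3 values of 3.2 occupy positions 1–3 → each gets rank 1.
The 2 values of 4.3 occupy positions 4–5 → each gets rank 4.
Site 2 values → pooled ranks: 4.3→4, 3.2→1, 3.2→1, 6.7→6
Mean rank = (4 + 1 + 1 + 6) / 4 = 3.00

3.00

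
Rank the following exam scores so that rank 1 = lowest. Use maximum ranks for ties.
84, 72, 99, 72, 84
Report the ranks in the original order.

4, 2, 5, 2, 4

Sorted (ascending): 72, 72, 84, 84, 99
The 2 values of 72 occupy positions 1–2 → each gets rank 2.
The 2 values of 84 occupy positions 3–4 → each gets rank 4.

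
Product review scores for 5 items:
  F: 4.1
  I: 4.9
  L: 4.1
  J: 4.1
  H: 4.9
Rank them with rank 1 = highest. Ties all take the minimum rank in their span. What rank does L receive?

3

Sorted (descending): 4.9, 4.9, 4.1, 4.1, 4.1
The 2 values of 4.9 occupy positions 1–2 → each gets rank 1.
The 3 values of 4.1 occupy positions 3–5 → each gets rank 3.
L has value 4.1 → rank 3.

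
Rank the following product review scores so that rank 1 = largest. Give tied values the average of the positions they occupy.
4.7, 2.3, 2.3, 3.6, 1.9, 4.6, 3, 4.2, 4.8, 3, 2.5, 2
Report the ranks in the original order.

2, 9.5, 9.5, 5, 12, 3, 6.5, 4, 1, 6.5, 8, 11

Sorted (descending): 4.8, 4.7, 4.6, 4.2, 3.6, 3, 3, 2.5, 2.3, 2.3, 2, 1.9
The 2 values of 3 occupy positions 6–7 → average rank (6+7)/2 = 6.5.
The 2 values of 2.3 occupy positions 9–10 → average rank (9+10)/2 = 9.5.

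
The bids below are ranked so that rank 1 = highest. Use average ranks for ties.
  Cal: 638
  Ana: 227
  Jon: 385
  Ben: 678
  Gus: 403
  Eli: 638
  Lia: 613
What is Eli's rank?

2.5

Sorted (descending): 678, 638, 638, 613, 403, 385, 227
The 2 values of 638 occupy positions 2–3 → average rank (2+3)/2 = 2.5.
Eli has value 638 → rank 2.5.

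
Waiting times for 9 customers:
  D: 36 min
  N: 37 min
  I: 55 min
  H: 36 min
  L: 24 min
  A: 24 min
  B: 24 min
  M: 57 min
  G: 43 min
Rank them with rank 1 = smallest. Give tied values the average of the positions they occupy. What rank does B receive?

2

Sorted (ascending): 24, 24, 24, 36, 36, 37, 43, 55, 57
The 3 values of 24 occupy positions 1–3 → average rank 2.
The 2 values of 36 occupy positions 4–5 → average rank (4+5)/2 = 4.5.
B has value 24 min → rank 2.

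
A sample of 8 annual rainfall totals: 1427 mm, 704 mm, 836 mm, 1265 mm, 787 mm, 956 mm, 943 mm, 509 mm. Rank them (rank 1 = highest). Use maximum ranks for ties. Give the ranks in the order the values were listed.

Sorted (descending): 1427, 1265, 956, 943, 836, 787, 704, 509
No ties — each value takes its position as its rank.

1, 7, 5, 2, 6, 3, 4, 8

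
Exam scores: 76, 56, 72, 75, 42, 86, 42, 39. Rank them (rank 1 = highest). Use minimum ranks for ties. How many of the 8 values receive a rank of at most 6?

Sorted (descending): 86, 76, 75, 72, 56, 42, 42, 39
The 2 values of 42 occupy positions 6–7 → each gets rank 6.
Ranks ≤ 6: {1, 2, 3, 4, 5, 6, 6} → 7 values.

7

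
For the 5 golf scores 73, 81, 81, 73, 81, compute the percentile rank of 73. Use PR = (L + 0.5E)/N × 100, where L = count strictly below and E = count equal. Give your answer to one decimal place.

N = 5.
Strictly below 73: 0. Equal to 73: 2.
PR = (0 + 0.5·2)/5 × 100 = 20.0

20.0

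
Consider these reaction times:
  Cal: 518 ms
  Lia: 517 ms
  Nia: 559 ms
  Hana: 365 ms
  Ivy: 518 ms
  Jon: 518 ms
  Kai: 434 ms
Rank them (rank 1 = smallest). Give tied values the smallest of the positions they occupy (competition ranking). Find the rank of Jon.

Sorted (ascending): 365, 434, 517, 518, 518, 518, 559
The 3 values of 518 occupy positions 4–6 → each gets rank 4.
Jon has value 518 ms → rank 4.

4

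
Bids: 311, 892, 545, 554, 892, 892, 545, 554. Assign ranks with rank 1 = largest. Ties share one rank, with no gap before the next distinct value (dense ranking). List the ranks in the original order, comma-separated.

Sorted (descending): 892, 892, 892, 554, 554, 545, 545, 311
The 3 values of 892 share dense rank 1.
The 2 values of 554 share dense rank 2.
The 2 values of 545 share dense rank 3.
Remaining distinct values take the next consecutive integers.

4, 1, 3, 2, 1, 1, 3, 2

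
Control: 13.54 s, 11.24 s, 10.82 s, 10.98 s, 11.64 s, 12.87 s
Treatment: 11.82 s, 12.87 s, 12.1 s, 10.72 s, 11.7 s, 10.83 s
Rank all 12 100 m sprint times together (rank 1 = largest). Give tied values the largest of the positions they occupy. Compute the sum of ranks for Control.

Sorted (descending): 13.54, 12.87, 12.87, 12.1, 11.82, 11.7, 11.64, 11.24, 10.98, 10.83, 10.82, 10.72
The 2 values of 12.87 occupy positions 2–3 → each gets rank 3.
Control values → pooled ranks: 13.54→1, 11.24→8, 10.82→11, 10.98→9, 11.64→7, 12.87→3
Rank sum = 1 + 8 + 11 + 9 + 7 + 3 = 39

39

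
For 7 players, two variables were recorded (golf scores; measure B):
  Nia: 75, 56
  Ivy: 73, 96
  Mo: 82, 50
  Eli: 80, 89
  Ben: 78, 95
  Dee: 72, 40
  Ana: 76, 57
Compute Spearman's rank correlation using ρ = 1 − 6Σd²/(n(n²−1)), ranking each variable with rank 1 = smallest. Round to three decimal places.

0.071

Ranks of variable 1: 3, 2, 7, 6, 5, 1, 4
Ranks of variable 2: 3, 7, 2, 5, 6, 1, 4
d = r₁ − r₂: 0, -5, 5, 1, -1, 0, 0
d²: 0, 25, 25, 1, 1, 0, 0; Σd² = 52
ρ = 1 − 6·52/(7·48) = 1 − 312/336 = 0.071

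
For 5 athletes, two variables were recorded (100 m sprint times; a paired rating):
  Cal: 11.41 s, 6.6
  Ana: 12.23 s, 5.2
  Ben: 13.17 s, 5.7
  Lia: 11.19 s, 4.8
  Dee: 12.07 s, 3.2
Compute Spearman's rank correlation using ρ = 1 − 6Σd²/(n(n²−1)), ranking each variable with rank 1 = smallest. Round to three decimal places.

0.200

Ranks of variable 1: 2, 4, 5, 1, 3
Ranks of variable 2: 5, 3, 4, 2, 1
d = r₁ − r₂: -3, 1, 1, -1, 2
d²: 9, 1, 1, 1, 4; Σd² = 16
ρ = 1 − 6·16/(5·24) = 1 − 96/120 = 0.200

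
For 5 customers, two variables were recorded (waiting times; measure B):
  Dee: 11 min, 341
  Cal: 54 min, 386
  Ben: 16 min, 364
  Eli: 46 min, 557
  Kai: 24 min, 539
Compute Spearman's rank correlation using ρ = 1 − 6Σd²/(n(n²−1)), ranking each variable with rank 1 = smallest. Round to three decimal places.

0.700

Ranks of variable 1: 1, 5, 2, 4, 3
Ranks of variable 2: 1, 3, 2, 5, 4
d = r₁ − r₂: 0, 2, 0, -1, -1
d²: 0, 4, 0, 1, 1; Σd² = 6
ρ = 1 − 6·6/(5·24) = 1 − 36/120 = 0.700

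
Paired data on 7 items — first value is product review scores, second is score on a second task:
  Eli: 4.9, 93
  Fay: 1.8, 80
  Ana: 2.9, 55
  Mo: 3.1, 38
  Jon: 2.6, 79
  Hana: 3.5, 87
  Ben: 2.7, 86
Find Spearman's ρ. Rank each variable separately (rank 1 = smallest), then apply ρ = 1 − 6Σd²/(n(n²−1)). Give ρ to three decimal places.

0.393

Ranks of variable 1: 7, 1, 4, 5, 2, 6, 3
Ranks of variable 2: 7, 4, 2, 1, 3, 6, 5
d = r₁ − r₂: 0, -3, 2, 4, -1, 0, -2
d²: 0, 9, 4, 16, 1, 0, 4; Σd² = 34
ρ = 1 − 6·34/(7·48) = 1 − 204/336 = 0.393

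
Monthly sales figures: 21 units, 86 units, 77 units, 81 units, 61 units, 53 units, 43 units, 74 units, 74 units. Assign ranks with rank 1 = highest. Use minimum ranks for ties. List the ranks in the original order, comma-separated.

Sorted (descending): 86, 81, 77, 74, 74, 61, 53, 43, 21
The 2 values of 74 occupy positions 4–5 → each gets rank 4.

9, 1, 3, 2, 6, 7, 8, 4, 4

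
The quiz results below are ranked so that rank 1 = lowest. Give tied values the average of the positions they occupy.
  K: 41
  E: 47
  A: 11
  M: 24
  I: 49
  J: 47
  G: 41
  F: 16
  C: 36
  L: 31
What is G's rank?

Sorted (ascending): 11, 16, 24, 31, 36, 41, 41, 47, 47, 49
The 2 values of 41 occupy positions 6–7 → average rank (6+7)/2 = 6.5.
The 2 values of 47 occupy positions 8–9 → average rank (8+9)/2 = 8.5.
G has value 41 → rank 6.5.

6.5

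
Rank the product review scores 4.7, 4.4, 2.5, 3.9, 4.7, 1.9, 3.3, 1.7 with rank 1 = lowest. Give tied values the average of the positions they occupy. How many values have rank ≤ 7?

Sorted (ascending): 1.7, 1.9, 2.5, 3.3, 3.9, 4.4, 4.7, 4.7
The 2 values of 4.7 occupy positions 7–8 → average rank (7+8)/2 = 7.5.
Ranks ≤ 7: {1, 2, 3, 4, 5, 6} → 6 values.

6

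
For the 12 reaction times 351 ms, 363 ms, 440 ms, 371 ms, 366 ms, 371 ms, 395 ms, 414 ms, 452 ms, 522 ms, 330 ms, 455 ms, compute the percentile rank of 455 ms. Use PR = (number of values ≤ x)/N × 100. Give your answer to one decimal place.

91.7

N = 12.
Strictly below 455: 10. Equal to 455: 1.
PR = 11/12 × 100 = 91.7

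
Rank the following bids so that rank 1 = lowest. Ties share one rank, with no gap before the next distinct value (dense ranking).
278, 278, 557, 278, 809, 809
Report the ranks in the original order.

Sorted (ascending): 278, 278, 278, 557, 809, 809
The 3 values of 278 share dense rank 1.
The 2 values of 809 share dense rank 3.
Remaining distinct values take the next consecutive integers.

1, 1, 2, 1, 3, 3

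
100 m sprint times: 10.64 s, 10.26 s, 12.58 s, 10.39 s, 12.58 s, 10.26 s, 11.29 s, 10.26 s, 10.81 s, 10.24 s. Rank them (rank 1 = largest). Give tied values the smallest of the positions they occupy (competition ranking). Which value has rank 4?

Sorted (descending): 12.58, 12.58, 11.29, 10.81, 10.64, 10.39, 10.26, 10.26, 10.26, 10.24
The 2 values of 12.58 occupy positions 1–2 → each gets rank 1.
The 3 values of 10.26 occupy positions 7–9 → each gets rank 7.
Rank 4 → value 10.81.

10.81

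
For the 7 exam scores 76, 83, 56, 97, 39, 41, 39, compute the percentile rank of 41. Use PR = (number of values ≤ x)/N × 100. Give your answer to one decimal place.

N = 7.
Strictly below 41: 2. Equal to 41: 1.
PR = 3/7 × 100 = 42.9

42.9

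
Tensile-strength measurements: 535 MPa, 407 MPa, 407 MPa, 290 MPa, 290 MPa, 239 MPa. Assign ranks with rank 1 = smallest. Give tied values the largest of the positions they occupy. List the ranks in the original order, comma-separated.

Sorted (ascending): 239, 290, 290, 407, 407, 535
The 2 values of 290 occupy positions 2–3 → each gets rank 3.
The 2 values of 407 occupy positions 4–5 → each gets rank 5.

6, 5, 5, 3, 3, 1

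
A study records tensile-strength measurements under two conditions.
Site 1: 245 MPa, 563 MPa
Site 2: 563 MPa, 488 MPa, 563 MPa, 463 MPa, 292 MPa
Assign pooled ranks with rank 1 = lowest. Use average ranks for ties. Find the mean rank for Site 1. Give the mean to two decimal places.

Sorted (ascending): 245, 292, 463, 488, 563, 563, 563
The 3 values of 563 occupy positions 5–7 → average rank 6.
Site 1 values → pooled ranks: 245→1, 563→6
Mean rank = (1 + 6) / 2 = 3.50

3.50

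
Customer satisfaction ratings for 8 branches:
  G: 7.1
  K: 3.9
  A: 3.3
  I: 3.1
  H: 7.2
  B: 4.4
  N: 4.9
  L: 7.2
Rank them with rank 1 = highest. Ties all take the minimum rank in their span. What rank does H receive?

Sorted (descending): 7.2, 7.2, 7.1, 4.9, 4.4, 3.9, 3.3, 3.1
The 2 values of 7.2 occupy positions 1–2 → each gets rank 1.
H has value 7.2 → rank 1.

1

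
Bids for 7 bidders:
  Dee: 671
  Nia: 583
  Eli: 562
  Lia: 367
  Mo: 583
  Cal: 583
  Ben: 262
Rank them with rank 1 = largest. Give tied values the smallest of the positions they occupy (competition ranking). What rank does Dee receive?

1

Sorted (descending): 671, 583, 583, 583, 562, 367, 262
The 3 values of 583 occupy positions 2–4 → each gets rank 2.
Dee has value 671 → rank 1.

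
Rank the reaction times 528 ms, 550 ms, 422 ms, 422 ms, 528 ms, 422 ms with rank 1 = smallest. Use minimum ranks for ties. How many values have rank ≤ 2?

Sorted (ascending): 422, 422, 422, 528, 528, 550
The 3 values of 422 occupy positions 1–3 → each gets rank 1.
The 2 values of 528 occupy positions 4–5 → each gets rank 4.
Ranks ≤ 2: {1, 1, 1} → 3 values.

3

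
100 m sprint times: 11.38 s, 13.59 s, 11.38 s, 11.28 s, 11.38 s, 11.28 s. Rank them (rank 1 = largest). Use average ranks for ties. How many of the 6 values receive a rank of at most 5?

Sorted (descending): 13.59, 11.38, 11.38, 11.38, 11.28, 11.28
The 3 values of 11.38 occupy positions 2–4 → average rank 3.
The 2 values of 11.28 occupy positions 5–6 → average rank (5+6)/2 = 5.5.
Ranks ≤ 5: {1, 3, 3, 3} → 4 values.

4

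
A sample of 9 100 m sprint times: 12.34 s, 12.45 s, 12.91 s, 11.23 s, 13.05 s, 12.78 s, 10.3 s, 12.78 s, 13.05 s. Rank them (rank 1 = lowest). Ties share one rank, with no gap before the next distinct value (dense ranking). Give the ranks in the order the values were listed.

3, 4, 6, 2, 7, 5, 1, 5, 7

Sorted (ascending): 10.3, 11.23, 12.34, 12.45, 12.78, 12.78, 12.91, 13.05, 13.05
The 2 values of 12.78 share dense rank 5.
The 2 values of 13.05 share dense rank 7.
Remaining distinct values take the next consecutive integers.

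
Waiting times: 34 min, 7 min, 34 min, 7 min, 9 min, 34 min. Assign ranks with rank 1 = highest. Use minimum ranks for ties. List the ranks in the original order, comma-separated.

1, 5, 1, 5, 4, 1

Sorted (descending): 34, 34, 34, 9, 7, 7
The 3 values of 34 occupy positions 1–3 → each gets rank 1.
The 2 values of 7 occupy positions 5–6 → each gets rank 5.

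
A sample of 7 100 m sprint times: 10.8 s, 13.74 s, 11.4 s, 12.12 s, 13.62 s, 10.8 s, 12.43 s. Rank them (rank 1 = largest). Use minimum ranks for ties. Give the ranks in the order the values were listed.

6, 1, 5, 4, 2, 6, 3

Sorted (descending): 13.74, 13.62, 12.43, 12.12, 11.4, 10.8, 10.8
The 2 values of 10.8 occupy positions 6–7 → each gets rank 6.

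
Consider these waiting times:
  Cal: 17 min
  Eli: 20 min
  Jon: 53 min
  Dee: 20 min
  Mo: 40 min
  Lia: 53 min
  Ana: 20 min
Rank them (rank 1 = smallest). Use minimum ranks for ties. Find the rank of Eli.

Sorted (ascending): 17, 20, 20, 20, 40, 53, 53
The 3 values of 20 occupy positions 2–4 → each gets rank 2.
The 2 values of 53 occupy positions 6–7 → each gets rank 6.
Eli has value 20 min → rank 2.

2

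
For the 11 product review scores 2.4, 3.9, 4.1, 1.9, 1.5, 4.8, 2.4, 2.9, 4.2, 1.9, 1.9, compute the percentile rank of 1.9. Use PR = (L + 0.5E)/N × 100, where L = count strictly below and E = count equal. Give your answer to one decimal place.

22.7

N = 11.
Strictly below 1.9: 1. Equal to 1.9: 3.
PR = (1 + 0.5·3)/11 × 100 = 22.7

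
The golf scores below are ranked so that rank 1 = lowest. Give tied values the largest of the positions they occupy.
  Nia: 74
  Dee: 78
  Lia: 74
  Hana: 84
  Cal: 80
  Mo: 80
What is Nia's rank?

Sorted (ascending): 74, 74, 78, 80, 80, 84
The 2 values of 74 occupy positions 1–2 → each gets rank 2.
The 2 values of 80 occupy positions 4–5 → each gets rank 5.
Nia has value 74 → rank 2.

2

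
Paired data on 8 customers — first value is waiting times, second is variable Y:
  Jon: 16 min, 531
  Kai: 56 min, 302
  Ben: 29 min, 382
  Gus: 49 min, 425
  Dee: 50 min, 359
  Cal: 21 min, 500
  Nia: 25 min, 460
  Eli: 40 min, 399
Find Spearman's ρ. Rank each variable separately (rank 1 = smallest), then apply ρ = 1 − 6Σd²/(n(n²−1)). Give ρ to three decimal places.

-0.905

Ranks of variable 1: 1, 8, 4, 6, 7, 2, 3, 5
Ranks of variable 2: 8, 1, 3, 5, 2, 7, 6, 4
d = r₁ − r₂: -7, 7, 1, 1, 5, -5, -3, 1
d²: 49, 49, 1, 1, 25, 25, 9, 1; Σd² = 160
ρ = 1 − 6·160/(8·63) = 1 − 960/504 = -0.905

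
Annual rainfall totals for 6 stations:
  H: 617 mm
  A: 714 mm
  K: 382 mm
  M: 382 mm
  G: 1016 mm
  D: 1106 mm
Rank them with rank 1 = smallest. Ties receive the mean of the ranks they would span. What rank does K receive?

1.5

Sorted (ascending): 382, 382, 617, 714, 1016, 1106
The 2 values of 382 occupy positions 1–2 → average rank (1+2)/2 = 1.5.
K has value 382 mm → rank 1.5.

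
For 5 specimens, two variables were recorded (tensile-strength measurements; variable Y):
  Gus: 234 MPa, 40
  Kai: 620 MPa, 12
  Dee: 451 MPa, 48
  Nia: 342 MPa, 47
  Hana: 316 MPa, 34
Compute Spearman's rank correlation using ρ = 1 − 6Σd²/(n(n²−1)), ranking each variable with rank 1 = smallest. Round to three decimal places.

Ranks of variable 1: 1, 5, 4, 3, 2
Ranks of variable 2: 3, 1, 5, 4, 2
d = r₁ − r₂: -2, 4, -1, -1, 0
d²: 4, 16, 1, 1, 0; Σd² = 22
ρ = 1 − 6·22/(5·24) = 1 − 132/120 = -0.100

-0.100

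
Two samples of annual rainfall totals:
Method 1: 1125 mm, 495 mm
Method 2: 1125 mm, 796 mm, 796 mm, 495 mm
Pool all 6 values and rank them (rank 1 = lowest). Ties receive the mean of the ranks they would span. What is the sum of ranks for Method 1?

Sorted (ascending): 495, 495, 796, 796, 1125, 1125
The 2 values of 495 occupy positions 1–2 → average rank (1+2)/2 = 1.5.
The 2 values of 796 occupy positions 3–4 → average rank (3+4)/2 = 3.5.
The 2 values of 1125 occupy positions 5–6 → average rank (5+6)/2 = 5.5.
Method 1 values → pooled ranks: 1125→5.5, 495→1.5
Rank sum = 5.5 + 1.5 = 7

7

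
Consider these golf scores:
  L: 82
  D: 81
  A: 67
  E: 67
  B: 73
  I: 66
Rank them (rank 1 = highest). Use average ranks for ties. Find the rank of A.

Sorted (descending): 82, 81, 73, 67, 67, 66
The 2 values of 67 occupy positions 4–5 → average rank (4+5)/2 = 4.5.
A has value 67 → rank 4.5.

4.5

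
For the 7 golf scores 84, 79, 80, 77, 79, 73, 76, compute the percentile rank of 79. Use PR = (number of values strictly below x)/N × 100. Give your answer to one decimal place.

N = 7.
Strictly below 79: 3. Equal to 79: 2.
PR = 3/7 × 100 = 42.9

42.9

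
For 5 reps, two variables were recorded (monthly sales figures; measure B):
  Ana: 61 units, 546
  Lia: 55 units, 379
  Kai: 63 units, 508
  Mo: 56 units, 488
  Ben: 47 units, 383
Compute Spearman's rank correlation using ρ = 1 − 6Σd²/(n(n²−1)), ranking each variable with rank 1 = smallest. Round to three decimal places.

Ranks of variable 1: 4, 2, 5, 3, 1
Ranks of variable 2: 5, 1, 4, 3, 2
d = r₁ − r₂: -1, 1, 1, 0, -1
d²: 1, 1, 1, 0, 1; Σd² = 4
ρ = 1 − 6·4/(5·24) = 1 − 24/120 = 0.800

0.800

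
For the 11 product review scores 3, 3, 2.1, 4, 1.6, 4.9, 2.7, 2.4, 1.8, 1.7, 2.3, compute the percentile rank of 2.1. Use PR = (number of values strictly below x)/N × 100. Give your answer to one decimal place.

27.3

N = 11.
Strictly below 2.1: 3. Equal to 2.1: 1.
PR = 3/11 × 100 = 27.3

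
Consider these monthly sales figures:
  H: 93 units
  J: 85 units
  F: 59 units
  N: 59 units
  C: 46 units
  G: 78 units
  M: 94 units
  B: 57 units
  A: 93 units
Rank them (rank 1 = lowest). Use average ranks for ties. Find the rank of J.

Sorted (ascending): 46, 57, 59, 59, 78, 85, 93, 93, 94
The 2 values of 59 occupy positions 3–4 → average rank (3+4)/2 = 3.5.
The 2 values of 93 occupy positions 7–8 → average rank (7+8)/2 = 7.5.
J has value 85 units → rank 6.

6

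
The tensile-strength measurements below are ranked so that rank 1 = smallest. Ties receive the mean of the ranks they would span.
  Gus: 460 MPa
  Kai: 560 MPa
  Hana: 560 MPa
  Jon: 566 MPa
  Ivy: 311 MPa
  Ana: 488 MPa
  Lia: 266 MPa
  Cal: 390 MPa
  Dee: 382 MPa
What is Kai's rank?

Sorted (ascending): 266, 311, 382, 390, 460, 488, 560, 560, 566
The 2 values of 560 occupy positions 7–8 → average rank (7+8)/2 = 7.5.
Kai has value 560 MPa → rank 7.5.

7.5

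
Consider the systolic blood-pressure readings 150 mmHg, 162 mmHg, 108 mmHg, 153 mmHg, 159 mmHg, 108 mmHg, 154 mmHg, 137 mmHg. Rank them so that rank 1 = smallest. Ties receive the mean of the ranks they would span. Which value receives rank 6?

154

Sorted (ascending): 108, 108, 137, 150, 153, 154, 159, 162
The 2 values of 108 occupy positions 1–2 → average rank (1+2)/2 = 1.5.
Rank 6 → value 154.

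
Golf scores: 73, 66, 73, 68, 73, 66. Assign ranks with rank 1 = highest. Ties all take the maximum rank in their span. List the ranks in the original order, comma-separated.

Sorted (descending): 73, 73, 73, 68, 66, 66
The 3 values of 73 occupy positions 1–3 → each gets rank 3.
The 2 values of 66 occupy positions 5–6 → each gets rank 6.

3, 6, 3, 4, 3, 6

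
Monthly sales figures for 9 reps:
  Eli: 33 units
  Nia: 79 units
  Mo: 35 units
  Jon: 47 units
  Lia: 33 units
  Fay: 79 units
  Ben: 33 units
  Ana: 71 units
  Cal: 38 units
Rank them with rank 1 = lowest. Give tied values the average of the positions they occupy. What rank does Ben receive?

Sorted (ascending): 33, 33, 33, 35, 38, 47, 71, 79, 79
The 3 values of 33 occupy positions 1–3 → average rank 2.
The 2 values of 79 occupy positions 8–9 → average rank (8+9)/2 = 8.5.
Ben has value 33 units → rank 2.

2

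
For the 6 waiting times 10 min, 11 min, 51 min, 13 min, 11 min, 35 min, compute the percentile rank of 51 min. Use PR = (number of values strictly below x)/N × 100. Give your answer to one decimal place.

83.3

N = 6.
Strictly below 51: 5. Equal to 51: 1.
PR = 5/6 × 100 = 83.3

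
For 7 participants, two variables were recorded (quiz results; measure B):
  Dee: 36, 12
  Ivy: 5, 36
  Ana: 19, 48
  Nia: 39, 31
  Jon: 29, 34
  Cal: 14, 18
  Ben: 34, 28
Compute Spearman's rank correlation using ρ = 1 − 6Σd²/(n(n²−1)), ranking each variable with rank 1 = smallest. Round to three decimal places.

-0.429

Ranks of variable 1: 6, 1, 3, 7, 4, 2, 5
Ranks of variable 2: 1, 6, 7, 4, 5, 2, 3
d = r₁ − r₂: 5, -5, -4, 3, -1, 0, 2
d²: 25, 25, 16, 9, 1, 0, 4; Σd² = 80
ρ = 1 − 6·80/(7·48) = 1 − 480/336 = -0.429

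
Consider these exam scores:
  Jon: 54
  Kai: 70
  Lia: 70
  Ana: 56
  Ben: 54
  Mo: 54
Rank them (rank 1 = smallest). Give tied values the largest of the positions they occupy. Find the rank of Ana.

4

Sorted (ascending): 54, 54, 54, 56, 70, 70
The 3 values of 54 occupy positions 1–3 → each gets rank 3.
The 2 values of 70 occupy positions 5–6 → each gets rank 6.
Ana has value 56 → rank 4.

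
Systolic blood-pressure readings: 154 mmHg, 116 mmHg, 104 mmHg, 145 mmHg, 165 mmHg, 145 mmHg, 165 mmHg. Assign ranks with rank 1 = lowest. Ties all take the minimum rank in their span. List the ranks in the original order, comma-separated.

Sorted (ascending): 104, 116, 145, 145, 154, 165, 165
The 2 values of 145 occupy positions 3–4 → each gets rank 3.
The 2 values of 165 occupy positions 6–7 → each gets rank 6.

5, 2, 1, 3, 6, 3, 6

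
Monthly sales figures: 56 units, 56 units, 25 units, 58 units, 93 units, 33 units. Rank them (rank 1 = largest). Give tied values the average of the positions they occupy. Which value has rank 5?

Sorted (descending): 93, 58, 56, 56, 33, 25
The 2 values of 56 occupy positions 3–4 → average rank (3+4)/2 = 3.5.
Rank 5 → value 33.

33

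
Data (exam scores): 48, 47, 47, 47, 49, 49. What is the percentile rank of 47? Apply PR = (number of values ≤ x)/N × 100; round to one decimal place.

N = 6.
Strictly below 47: 0. Equal to 47: 3.
PR = 3/6 × 100 = 50.0

50.0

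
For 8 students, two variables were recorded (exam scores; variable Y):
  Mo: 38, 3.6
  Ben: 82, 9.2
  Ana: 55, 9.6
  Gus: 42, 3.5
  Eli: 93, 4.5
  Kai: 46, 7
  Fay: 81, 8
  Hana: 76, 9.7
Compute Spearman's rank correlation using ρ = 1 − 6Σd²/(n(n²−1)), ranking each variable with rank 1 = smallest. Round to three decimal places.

0.429

Ranks of variable 1: 1, 7, 4, 2, 8, 3, 6, 5
Ranks of variable 2: 2, 6, 7, 1, 3, 4, 5, 8
d = r₁ − r₂: -1, 1, -3, 1, 5, -1, 1, -3
d²: 1, 1, 9, 1, 25, 1, 1, 9; Σd² = 48
ρ = 1 − 6·48/(8·63) = 1 − 288/504 = 0.429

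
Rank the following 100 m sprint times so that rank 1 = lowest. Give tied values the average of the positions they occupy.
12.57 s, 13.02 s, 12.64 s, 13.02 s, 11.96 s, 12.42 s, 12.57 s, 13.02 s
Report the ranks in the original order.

Sorted (ascending): 11.96, 12.42, 12.57, 12.57, 12.64, 13.02, 13.02, 13.02
The 2 values of 12.57 occupy positions 3–4 → average rank (3+4)/2 = 3.5.
The 3 values of 13.02 occupy positions 6–8 → average rank 7.

3.5, 7, 5, 7, 1, 2, 3.5, 7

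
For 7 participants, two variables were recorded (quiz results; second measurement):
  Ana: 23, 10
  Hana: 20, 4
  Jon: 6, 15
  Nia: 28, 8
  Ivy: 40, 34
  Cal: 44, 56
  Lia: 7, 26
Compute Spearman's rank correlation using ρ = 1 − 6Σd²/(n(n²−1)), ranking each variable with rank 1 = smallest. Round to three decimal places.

Ranks of variable 1: 4, 3, 1, 5, 6, 7, 2
Ranks of variable 2: 3, 1, 4, 2, 6, 7, 5
d = r₁ − r₂: 1, 2, -3, 3, 0, 0, -3
d²: 1, 4, 9, 9, 0, 0, 9; Σd² = 32
ρ = 1 − 6·32/(7·48) = 1 − 192/336 = 0.429

0.429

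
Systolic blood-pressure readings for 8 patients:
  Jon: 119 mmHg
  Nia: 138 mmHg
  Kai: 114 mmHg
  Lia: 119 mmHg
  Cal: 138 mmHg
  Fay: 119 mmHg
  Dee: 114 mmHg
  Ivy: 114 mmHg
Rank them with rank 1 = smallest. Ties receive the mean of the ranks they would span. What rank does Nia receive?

7.5

Sorted (ascending): 114, 114, 114, 119, 119, 119, 138, 138
The 3 values of 114 occupy positions 1–3 → average rank 2.
The 3 values of 119 occupy positions 4–6 → average rank 5.
The 2 values of 138 occupy positions 7–8 → average rank (7+8)/2 = 7.5.
Nia has value 138 mmHg → rank 7.5.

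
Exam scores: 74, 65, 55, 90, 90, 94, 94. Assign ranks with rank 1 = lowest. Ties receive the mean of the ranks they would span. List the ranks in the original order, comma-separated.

Sorted (ascending): 55, 65, 74, 90, 90, 94, 94
The 2 values of 90 occupy positions 4–5 → average rank (4+5)/2 = 4.5.
The 2 values of 94 occupy positions 6–7 → average rank (6+7)/2 = 6.5.

3, 2, 1, 4.5, 4.5, 6.5, 6.5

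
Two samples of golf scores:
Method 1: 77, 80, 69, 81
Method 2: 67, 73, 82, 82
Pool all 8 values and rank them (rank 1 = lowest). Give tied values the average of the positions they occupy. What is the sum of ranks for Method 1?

17

Sorted (ascending): 67, 69, 73, 77, 80, 81, 82, 82
The 2 values of 82 occupy positions 7–8 → average rank (7+8)/2 = 7.5.
Method 1 values → pooled ranks: 77→4, 80→5, 69→2, 81→6
Rank sum = 4 + 5 + 2 + 6 = 17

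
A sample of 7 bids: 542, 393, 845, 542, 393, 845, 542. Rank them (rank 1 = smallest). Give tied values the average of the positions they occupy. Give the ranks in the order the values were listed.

Sorted (ascending): 393, 393, 542, 542, 542, 845, 845
The 2 values of 393 occupy positions 1–2 → average rank (1+2)/2 = 1.5.
The 3 values of 542 occupy positions 3–5 → average rank 4.
The 2 values of 845 occupy positions 6–7 → average rank (6+7)/2 = 6.5.

4, 1.5, 6.5, 4, 1.5, 6.5, 4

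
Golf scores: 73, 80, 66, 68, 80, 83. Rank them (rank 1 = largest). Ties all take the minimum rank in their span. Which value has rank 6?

Sorted (descending): 83, 80, 80, 73, 68, 66
The 2 values of 80 occupy positions 2–3 → each gets rank 2.
Rank 6 → value 66.

66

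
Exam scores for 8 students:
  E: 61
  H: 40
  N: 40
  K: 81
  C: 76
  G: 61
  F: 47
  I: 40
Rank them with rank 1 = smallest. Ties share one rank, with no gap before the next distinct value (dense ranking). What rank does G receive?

3

Sorted (ascending): 40, 40, 40, 47, 61, 61, 76, 81
The 3 values of 40 share dense rank 1.
The 2 values of 61 share dense rank 3.
Remaining distinct values take the next consecutive integers.
G has value 61 → rank 3.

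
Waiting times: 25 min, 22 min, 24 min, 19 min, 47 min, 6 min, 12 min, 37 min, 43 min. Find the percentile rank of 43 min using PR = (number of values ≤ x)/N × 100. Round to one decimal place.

N = 9.
Strictly below 43: 7. Equal to 43: 1.
PR = 8/9 × 100 = 88.9

88.9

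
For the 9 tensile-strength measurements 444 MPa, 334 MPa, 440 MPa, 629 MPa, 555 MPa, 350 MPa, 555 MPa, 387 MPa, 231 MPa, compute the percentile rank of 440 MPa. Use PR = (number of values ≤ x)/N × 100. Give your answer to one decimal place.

N = 9.
Strictly below 440: 4. Equal to 440: 1.
PR = 5/9 × 100 = 55.6

55.6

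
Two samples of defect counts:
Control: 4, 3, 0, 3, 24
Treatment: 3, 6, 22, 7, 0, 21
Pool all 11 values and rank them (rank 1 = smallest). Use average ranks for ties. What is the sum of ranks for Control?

26.5

Sorted (ascending): 0, 0, 3, 3, 3, 4, 6, 7, 21, 22, 24
The 2 values of 0 occupy positions 1–2 → average rank (1+2)/2 = 1.5.
The 3 values of 3 occupy positions 3–5 → average rank 4.
Control values → pooled ranks: 4→6, 3→4, 0→1.5, 3→4, 24→11
Rank sum = 6 + 4 + 1.5 + 4 + 11 = 26.5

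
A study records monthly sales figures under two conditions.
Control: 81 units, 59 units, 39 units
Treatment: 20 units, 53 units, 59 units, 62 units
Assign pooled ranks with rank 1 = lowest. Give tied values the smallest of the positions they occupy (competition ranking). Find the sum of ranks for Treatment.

Sorted (ascending): 20, 39, 53, 59, 59, 62, 81
The 2 values of 59 occupy positions 4–5 → each gets rank 4.
Treatment values → pooled ranks: 20→1, 53→3, 59→4, 62→6
Rank sum = 1 + 3 + 4 + 6 = 14

14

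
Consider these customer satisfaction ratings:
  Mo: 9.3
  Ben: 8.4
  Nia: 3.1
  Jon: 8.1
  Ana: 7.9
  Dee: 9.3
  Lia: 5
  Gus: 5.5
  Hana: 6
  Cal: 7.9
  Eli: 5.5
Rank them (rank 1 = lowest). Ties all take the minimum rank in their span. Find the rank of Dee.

Sorted (ascending): 3.1, 5, 5.5, 5.5, 6, 7.9, 7.9, 8.1, 8.4, 9.3, 9.3
The 2 values of 5.5 occupy positions 3–4 → each gets rank 3.
The 2 values of 7.9 occupy positions 6–7 → each gets rank 6.
The 2 values of 9.3 occupy positions 10–11 → each gets rank 10.
Dee has value 9.3 → rank 10.

10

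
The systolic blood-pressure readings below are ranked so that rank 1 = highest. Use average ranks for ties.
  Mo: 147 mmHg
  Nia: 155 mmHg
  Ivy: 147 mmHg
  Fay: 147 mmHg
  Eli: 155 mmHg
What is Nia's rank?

Sorted (descending): 155, 155, 147, 147, 147
The 2 values of 155 occupy positions 1–2 → average rank (1+2)/2 = 1.5.
The 3 values of 147 occupy positions 3–5 → average rank 4.
Nia has value 155 mmHg → rank 1.5.

1.5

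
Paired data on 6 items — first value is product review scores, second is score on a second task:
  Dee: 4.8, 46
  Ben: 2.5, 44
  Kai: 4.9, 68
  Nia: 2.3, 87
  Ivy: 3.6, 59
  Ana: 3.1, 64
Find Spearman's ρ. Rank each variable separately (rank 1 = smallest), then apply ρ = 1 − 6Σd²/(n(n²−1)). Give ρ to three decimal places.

-0.086

Ranks of variable 1: 5, 2, 6, 1, 4, 3
Ranks of variable 2: 2, 1, 5, 6, 3, 4
d = r₁ − r₂: 3, 1, 1, -5, 1, -1
d²: 9, 1, 1, 25, 1, 1; Σd² = 38
ρ = 1 − 6·38/(6·35) = 1 − 228/210 = -0.086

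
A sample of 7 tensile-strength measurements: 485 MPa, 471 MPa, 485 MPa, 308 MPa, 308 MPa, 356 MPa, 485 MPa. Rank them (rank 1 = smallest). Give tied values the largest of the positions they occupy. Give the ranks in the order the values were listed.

7, 4, 7, 2, 2, 3, 7

Sorted (ascending): 308, 308, 356, 471, 485, 485, 485
The 2 values of 308 occupy positions 1–2 → each gets rank 2.
The 3 values of 485 occupy positions 5–7 → each gets rank 7.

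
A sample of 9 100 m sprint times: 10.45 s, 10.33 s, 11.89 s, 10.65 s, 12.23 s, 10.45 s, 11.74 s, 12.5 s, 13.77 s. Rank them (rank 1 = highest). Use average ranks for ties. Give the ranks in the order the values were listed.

Sorted (descending): 13.77, 12.5, 12.23, 11.89, 11.74, 10.65, 10.45, 10.45, 10.33
The 2 values of 10.45 occupy positions 7–8 → average rank (7+8)/2 = 7.5.

7.5, 9, 4, 6, 3, 7.5, 5, 2, 1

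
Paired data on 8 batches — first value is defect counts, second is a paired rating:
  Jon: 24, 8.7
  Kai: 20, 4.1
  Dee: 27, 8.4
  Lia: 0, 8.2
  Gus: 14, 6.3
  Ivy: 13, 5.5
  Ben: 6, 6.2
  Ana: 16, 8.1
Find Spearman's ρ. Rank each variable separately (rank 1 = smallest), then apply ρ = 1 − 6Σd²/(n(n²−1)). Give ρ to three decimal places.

0.357

Ranks of variable 1: 7, 6, 8, 1, 4, 3, 2, 5
Ranks of variable 2: 8, 1, 7, 6, 4, 2, 3, 5
d = r₁ − r₂: -1, 5, 1, -5, 0, 1, -1, 0
d²: 1, 25, 1, 25, 0, 1, 1, 0; Σd² = 54
ρ = 1 − 6·54/(8·63) = 1 − 324/504 = 0.357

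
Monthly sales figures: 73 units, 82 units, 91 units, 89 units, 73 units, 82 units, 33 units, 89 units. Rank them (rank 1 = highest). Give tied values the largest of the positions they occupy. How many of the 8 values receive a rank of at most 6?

5

Sorted (descending): 91, 89, 89, 82, 82, 73, 73, 33
The 2 values of 89 occupy positions 2–3 → each gets rank 3.
The 2 values of 82 occupy positions 4–5 → each gets rank 5.
The 2 values of 73 occupy positions 6–7 → each gets rank 7.
Ranks ≤ 6: {1, 3, 3, 5, 5} → 5 values.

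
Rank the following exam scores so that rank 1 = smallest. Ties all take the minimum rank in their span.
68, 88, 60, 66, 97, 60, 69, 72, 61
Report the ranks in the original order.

5, 8, 1, 4, 9, 1, 6, 7, 3

Sorted (ascending): 60, 60, 61, 66, 68, 69, 72, 88, 97
The 2 values of 60 occupy positions 1–2 → each gets rank 1.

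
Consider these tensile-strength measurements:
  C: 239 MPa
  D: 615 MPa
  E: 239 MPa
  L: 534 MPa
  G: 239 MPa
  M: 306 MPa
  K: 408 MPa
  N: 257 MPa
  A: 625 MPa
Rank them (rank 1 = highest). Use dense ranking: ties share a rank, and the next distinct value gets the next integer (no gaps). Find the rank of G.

Sorted (descending): 625, 615, 534, 408, 306, 257, 239, 239, 239
The 3 values of 239 share dense rank 7.
Remaining distinct values take the next consecutive integers.
G has value 239 MPa → rank 7.

7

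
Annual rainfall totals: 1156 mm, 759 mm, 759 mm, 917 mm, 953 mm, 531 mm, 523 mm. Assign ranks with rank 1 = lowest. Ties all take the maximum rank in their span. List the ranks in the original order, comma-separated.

Sorted (ascending): 523, 531, 759, 759, 917, 953, 1156
The 2 values of 759 occupy positions 3–4 → each gets rank 4.

7, 4, 4, 5, 6, 2, 1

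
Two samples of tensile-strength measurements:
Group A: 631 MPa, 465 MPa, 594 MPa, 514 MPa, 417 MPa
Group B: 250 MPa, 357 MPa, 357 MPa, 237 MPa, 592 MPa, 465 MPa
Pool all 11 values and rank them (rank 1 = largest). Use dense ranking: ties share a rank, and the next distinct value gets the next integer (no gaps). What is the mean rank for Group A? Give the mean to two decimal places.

Sorted (descending): 631, 594, 592, 514, 465, 465, 417, 357, 357, 250, 237
The 2 values of 465 share dense rank 5.
The 2 values of 357 share dense rank 7.
Remaining distinct values take the next consecutive integers.
Group A values → pooled ranks: 631→1, 465→5, 594→2, 514→4, 417→6
Mean rank = (1 + 5 + 2 + 4 + 6) / 5 = 3.60

3.60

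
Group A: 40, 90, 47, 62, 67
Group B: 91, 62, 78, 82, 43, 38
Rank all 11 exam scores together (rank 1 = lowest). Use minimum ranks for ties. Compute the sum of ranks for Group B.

37

Sorted (ascending): 38, 40, 43, 47, 62, 62, 67, 78, 82, 90, 91
The 2 values of 62 occupy positions 5–6 → each gets rank 5.
Group B values → pooled ranks: 91→11, 62→5, 78→8, 82→9, 43→3, 38→1
Rank sum = 11 + 5 + 8 + 9 + 3 + 1 = 37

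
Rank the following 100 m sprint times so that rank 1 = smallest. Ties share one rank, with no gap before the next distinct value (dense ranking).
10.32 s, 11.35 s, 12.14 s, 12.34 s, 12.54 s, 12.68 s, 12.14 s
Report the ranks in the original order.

Sorted (ascending): 10.32, 11.35, 12.14, 12.14, 12.34, 12.54, 12.68
The 2 values of 12.14 share dense rank 3.
Remaining distinct values take the next consecutive integers.

1, 2, 3, 4, 5, 6, 3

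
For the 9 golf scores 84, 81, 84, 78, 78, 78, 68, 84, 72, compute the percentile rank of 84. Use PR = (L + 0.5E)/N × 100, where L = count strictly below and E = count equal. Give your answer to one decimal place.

N = 9.
Strictly below 84: 6. Equal to 84: 3.
PR = (6 + 0.5·3)/9 × 100 = 83.3

83.3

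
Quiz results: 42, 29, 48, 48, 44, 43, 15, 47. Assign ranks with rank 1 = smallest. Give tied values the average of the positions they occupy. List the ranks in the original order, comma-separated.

3, 2, 7.5, 7.5, 5, 4, 1, 6

Sorted (ascending): 15, 29, 42, 43, 44, 47, 48, 48
The 2 values of 48 occupy positions 7–8 → average rank (7+8)/2 = 7.5.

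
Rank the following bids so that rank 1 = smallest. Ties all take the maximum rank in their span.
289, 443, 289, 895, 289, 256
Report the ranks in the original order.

Sorted (ascending): 256, 289, 289, 289, 443, 895
The 3 values of 289 occupy positions 2–4 → each gets rank 4.

4, 5, 4, 6, 4, 1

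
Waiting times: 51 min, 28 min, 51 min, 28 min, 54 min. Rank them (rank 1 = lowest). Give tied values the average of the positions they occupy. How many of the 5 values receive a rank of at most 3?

Sorted (ascending): 28, 28, 51, 51, 54
The 2 values of 28 occupy positions 1–2 → average rank (1+2)/2 = 1.5.
The 2 values of 51 occupy positions 3–4 → average rank (3+4)/2 = 3.5.
Ranks ≤ 3: {1.5, 1.5} → 2 values.

2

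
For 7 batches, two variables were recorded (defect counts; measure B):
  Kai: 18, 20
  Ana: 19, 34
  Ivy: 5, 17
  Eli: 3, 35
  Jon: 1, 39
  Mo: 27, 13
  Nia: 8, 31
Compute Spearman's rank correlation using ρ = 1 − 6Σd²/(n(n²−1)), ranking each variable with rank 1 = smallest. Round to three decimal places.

Ranks of variable 1: 5, 6, 3, 2, 1, 7, 4
Ranks of variable 2: 3, 5, 2, 6, 7, 1, 4
d = r₁ − r₂: 2, 1, 1, -4, -6, 6, 0
d²: 4, 1, 1, 16, 36, 36, 0; Σd² = 94
ρ = 1 − 6·94/(7·48) = 1 − 564/336 = -0.679

-0.679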